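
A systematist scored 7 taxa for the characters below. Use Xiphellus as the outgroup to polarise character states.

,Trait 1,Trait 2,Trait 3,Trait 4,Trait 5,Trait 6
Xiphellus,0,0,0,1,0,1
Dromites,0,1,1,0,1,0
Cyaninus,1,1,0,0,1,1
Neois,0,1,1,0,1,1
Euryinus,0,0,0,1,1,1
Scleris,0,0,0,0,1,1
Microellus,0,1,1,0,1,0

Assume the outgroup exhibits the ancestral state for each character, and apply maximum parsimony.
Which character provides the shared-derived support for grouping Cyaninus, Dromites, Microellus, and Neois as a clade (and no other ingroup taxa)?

Character polarity is set by the outgroup: the derived state is whichever differs from the outgroup's state, so for Trait 4, Trait 6 the derived state is '0', and for the remaining characters it is '1'.
Trait 1: derived state '1' in Cyaninus only — an autapomorphy, so it tells us nothing about relationships among taxa.
Trait 2 (derived state '1') is shared by Cyaninus, Dromites, Microellus, and Neois — a synapomorphy uniting that clade.
Trait 3: derived state '1' in Dromites, Microellus, and Neois only — synapomorphy for {Dromites, Microellus, Neois}.
Trait 4 (derived state '0') is shared by Cyaninus, Dromites, Microellus, Neois, and Scleris — a synapomorphy uniting that clade.
Trait 5 (derived state '1') is shared by all ingroup taxa — unites the whole ingroup.
Only Dromites and Microellus show the derived state '0' for Trait 6, supporting them as a clade.
Most parsimonious ingroup topology: (((((Dromites,Microellus),Neois),Cyaninus),Scleris),Euryinus).
The clade {Cyaninus, Dromites, Microellus, Neois} is supported by Trait 2: its derived state '1' occurs in exactly those taxa and in no other taxon (including the outgroup).

Trait 2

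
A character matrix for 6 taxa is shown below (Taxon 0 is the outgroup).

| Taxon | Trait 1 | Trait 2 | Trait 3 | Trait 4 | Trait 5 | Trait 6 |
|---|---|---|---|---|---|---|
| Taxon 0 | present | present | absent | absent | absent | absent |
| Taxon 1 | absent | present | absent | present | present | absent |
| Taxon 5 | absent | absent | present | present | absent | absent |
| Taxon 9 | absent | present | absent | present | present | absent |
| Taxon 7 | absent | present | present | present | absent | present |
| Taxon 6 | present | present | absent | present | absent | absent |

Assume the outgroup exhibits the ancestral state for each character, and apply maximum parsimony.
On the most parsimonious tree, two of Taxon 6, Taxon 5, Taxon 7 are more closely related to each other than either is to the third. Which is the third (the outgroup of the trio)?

Taxon 6

Character polarity is set by the outgroup: the derived state is whichever differs from the outgroup's state, so for Trait 1, Trait 2 the derived state is 'absent', and for the remaining characters it is 'present'.
Trait 1: derived state 'absent' in Taxon 1, Taxon 5, Taxon 7, and Taxon 9 only — synapomorphy for {Taxon 1, Taxon 5, Taxon 7, Taxon 9}.
Trait 2: derived state 'absent' in Taxon 5 only — an autapomorphy, so it tells us nothing about relationships among taxa.
Only Taxon 5 and Taxon 7 show the derived state 'present' for Trait 3, supporting them as a clade.
Trait 4 (derived state 'present') is shared by all ingroup taxa — unites the whole ingroup.
Trait 5: derived state 'present' in Taxon 1 and Taxon 9 only — synapomorphy for {Taxon 1, Taxon 9}.
Trait 6: derived state 'present' in Taxon 7 only — an autapomorphy, so it tells us nothing about relationships among taxa.
Most parsimonious ingroup topology: (((Taxon 1,Taxon 9),(Taxon 5,Taxon 7)),Taxon 6).
Taxon 7 and Taxon 5 share a more recent common ancestor with each other than either does with Taxon 6, so Taxon 6 is the least closely related of the three.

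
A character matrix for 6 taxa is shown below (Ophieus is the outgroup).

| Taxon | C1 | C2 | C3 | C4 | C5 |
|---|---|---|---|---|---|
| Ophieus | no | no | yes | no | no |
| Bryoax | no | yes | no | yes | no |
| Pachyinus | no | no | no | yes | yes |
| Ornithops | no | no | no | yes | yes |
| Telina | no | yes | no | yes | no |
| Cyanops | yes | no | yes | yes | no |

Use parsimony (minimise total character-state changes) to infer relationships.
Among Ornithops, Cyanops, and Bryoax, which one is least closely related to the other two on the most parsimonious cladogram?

Cyanops

Character polarity is set by the outgroup: the derived state is whichever differs from the outgroup's state, so for C3 the derived state is 'no', and for the remaining characters it is 'yes'.
C1: derived state 'yes' in Cyanops only — an autapomorphy, so it tells us nothing about relationships among taxa.
Only Bryoax and Telina show the derived state 'yes' for C2, supporting them as a clade.
Only Bryoax, Ornithops, Pachyinus, and Telina show the derived state 'no' for C3, supporting them as a clade.
All ingroup taxa share the derived state 'yes' for C4; it defines the ingroup but does not resolve relationships within it.
Only Ornithops and Pachyinus show the derived state 'yes' for C5, supporting them as a clade.
Most parsimonious ingroup topology: (((Bryoax,Telina),(Pachyinus,Ornithops)),Cyanops).
Ornithops and Bryoax share a more recent common ancestor with each other than either does with Cyanops, so Cyanops is the least closely related of the three.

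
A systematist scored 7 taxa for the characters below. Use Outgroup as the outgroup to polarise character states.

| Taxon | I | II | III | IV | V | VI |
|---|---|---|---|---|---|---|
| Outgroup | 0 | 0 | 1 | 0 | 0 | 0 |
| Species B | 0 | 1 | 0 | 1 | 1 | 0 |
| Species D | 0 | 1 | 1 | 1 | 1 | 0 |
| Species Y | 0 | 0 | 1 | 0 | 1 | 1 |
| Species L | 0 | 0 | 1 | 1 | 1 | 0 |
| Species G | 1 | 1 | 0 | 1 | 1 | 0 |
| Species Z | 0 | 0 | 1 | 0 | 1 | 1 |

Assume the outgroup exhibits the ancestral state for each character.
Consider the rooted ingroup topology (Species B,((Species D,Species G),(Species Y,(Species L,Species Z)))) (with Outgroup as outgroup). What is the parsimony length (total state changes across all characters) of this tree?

Map each character onto (Species B,((Species D,Species G),(Species Y,(Species L,Species Z)))) (rooted by Outgroup) and count the minimum state changes it requires (Fitch parsimony):
I: 1; II: 2; III: 2; IV: 3; V: 1; VI: 2.
Total tree length = 11.

11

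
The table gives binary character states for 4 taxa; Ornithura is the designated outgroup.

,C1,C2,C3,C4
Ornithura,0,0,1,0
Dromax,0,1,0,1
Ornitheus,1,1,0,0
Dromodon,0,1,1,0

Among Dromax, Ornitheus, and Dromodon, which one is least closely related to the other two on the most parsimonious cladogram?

Character polarity is set by the outgroup: the derived state is whichever differs from the outgroup's state, so for C3 the derived state is '0', and for the remaining characters it is '1'.
C1: derived state '1' in Ornitheus only — an autapomorphy, so it tells us nothing about relationships among taxa.
All ingroup taxa share the derived state '1' for C2; it defines the ingroup but does not resolve relationships within it.
C3 (derived state '0') is shared by Dromax and Ornitheus — a synapomorphy uniting that clade.
C4: derived state '1' in Dromax only — an autapomorphy, so it tells us nothing about relationships among taxa.
Most parsimonious ingroup topology: ((Dromax,Ornitheus),Dromodon).
Dromax and Ornitheus share a more recent common ancestor with each other than either does with Dromodon, so Dromodon is the least closely related of the three.

Dromodon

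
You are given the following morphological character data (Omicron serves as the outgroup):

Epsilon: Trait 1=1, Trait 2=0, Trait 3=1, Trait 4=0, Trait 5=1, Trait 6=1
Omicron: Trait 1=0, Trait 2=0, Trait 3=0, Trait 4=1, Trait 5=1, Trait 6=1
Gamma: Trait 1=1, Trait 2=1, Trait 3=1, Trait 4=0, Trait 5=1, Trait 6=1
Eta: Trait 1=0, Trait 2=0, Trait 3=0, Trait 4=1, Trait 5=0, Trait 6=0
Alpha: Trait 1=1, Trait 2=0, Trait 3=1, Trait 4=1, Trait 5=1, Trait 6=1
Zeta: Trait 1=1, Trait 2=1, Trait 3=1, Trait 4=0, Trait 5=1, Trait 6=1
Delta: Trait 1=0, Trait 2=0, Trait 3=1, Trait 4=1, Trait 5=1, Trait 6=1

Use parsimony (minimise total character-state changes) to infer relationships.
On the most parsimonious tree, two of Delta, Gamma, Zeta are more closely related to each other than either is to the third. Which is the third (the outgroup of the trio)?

Character polarity is set by the outgroup: the derived state is whichever differs from the outgroup's state, so for Trait 4, Trait 5, Trait 6 the derived state is '0', and for the remaining characters it is '1'.
Trait 1: derived state '1' in Alpha, Epsilon, Gamma, and Zeta only — synapomorphy for {Alpha, Epsilon, Gamma, Zeta}.
Only Gamma and Zeta show the derived state '1' for Trait 2, supporting them as a clade.
Trait 3: derived state '1' in Alpha, Delta, Epsilon, Gamma, and Zeta only — synapomorphy for {Alpha, Delta, Epsilon, Gamma, Zeta}.
Trait 4 (derived state '0') is shared by Epsilon, Gamma, and Zeta — a synapomorphy uniting that clade.
Trait 5 (derived state '0') is unique to Eta (autapomorphy; uninformative for grouping).
Trait 6 (derived state '0') is unique to Eta (autapomorphy; uninformative for grouping).
Most parsimonious ingroup topology: (Eta,((((Gamma,Zeta),Epsilon),Alpha),Delta)).
Zeta and Gamma share a more recent common ancestor with each other than either does with Delta, so Delta is the least closely related of the three.

Delta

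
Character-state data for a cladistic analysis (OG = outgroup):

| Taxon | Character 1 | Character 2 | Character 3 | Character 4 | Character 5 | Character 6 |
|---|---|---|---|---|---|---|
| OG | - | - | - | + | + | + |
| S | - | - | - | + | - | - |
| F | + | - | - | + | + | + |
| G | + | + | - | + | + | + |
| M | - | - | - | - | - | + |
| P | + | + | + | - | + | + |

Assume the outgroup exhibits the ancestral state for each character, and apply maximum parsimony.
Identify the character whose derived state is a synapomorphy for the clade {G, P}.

Character polarity is set by the outgroup: the derived state is whichever differs from the outgroup's state, so for Character 4, Character 5, Character 6 the derived state is '-', and for the remaining characters it is '+'.
Character 1: derived state '+' in F, G, and P only — synapomorphy for {F, G, P}.
Character 2: derived state '+' in G and P only — synapomorphy for {G, P}.
Character 3: derived state '+' in P only — an autapomorphy, so it tells us nothing about relationships among taxa.
Character 4 (state '-') occurs in M and P but conflicts with the nesting implied by the other characters — most parsimoniously interpreted as homoplasy.
Character 5: derived state '-' in M and S only — synapomorphy for {M, S}.
Character 6: derived state '-' in S only — an autapomorphy, so it tells us nothing about relationships among taxa.
Most parsimonious ingroup topology: ((S,M),(F,(G,P))).
The clade {G, P} is supported by Character 2: its derived state '+' occurs in exactly those taxa and in no other taxon (including the outgroup).

Character 2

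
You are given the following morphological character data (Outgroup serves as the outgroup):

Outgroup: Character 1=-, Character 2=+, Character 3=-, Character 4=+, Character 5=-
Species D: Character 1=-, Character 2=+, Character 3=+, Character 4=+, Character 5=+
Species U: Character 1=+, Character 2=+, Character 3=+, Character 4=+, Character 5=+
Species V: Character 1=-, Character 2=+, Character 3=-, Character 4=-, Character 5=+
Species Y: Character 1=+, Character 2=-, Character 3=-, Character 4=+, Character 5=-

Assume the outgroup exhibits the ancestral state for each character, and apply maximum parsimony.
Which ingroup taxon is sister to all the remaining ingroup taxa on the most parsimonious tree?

Character polarity is set by the outgroup: the derived state is whichever differs from the outgroup's state, so for Character 2, Character 4 the derived state is '-', and for the remaining characters it is '+'.
Character 1 (state '+') occurs in Species U and Species Y but conflicts with the nesting implied by the other characters — most parsimoniously interpreted as homoplasy.
Character 2: derived state '-' in Species Y only — an autapomorphy, so it tells us nothing about relationships among taxa.
Only Species D and Species U show the derived state '+' for Character 3, supporting them as a clade.
Character 4: derived state '-' in Species V only — an autapomorphy, so it tells us nothing about relationships among taxa.
Character 5 (derived state '+') is shared by Species D, Species U, and Species V — a synapomorphy uniting that clade.
Most parsimonious ingroup topology: (((Species D,Species U),Species V),Species Y).
Species Y is sister to the clade containing all other ingroup taxa, so it is the earliest-diverging (most basal) ingroup lineage.

Species Y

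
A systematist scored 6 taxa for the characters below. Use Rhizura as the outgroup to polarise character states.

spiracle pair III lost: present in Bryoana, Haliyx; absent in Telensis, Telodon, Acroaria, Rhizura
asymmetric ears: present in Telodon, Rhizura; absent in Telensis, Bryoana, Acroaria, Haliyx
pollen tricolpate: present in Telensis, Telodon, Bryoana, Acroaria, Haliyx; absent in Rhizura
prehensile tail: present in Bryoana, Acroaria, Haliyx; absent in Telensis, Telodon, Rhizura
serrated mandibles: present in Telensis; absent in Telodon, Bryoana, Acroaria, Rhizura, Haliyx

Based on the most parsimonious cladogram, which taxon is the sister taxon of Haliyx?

Bryoana

Character polarity is set by the outgroup: the derived state is whichever differs from the outgroup's state, so for asymmetric ears the derived state is 'absent', and for the remaining characters it is 'present'.
spiracle pair III lost (derived state 'present') is shared by Bryoana and Haliyx — a synapomorphy uniting that clade.
Only Acroaria, Bryoana, Haliyx, and Telensis show the derived state 'absent' for asymmetric ears, supporting them as a clade.
All ingroup taxa share the derived state 'present' for pollen tricolpate; it defines the ingroup but does not resolve relationships within it.
prehensile tail (derived state 'present') is shared by Acroaria, Bryoana, and Haliyx — a synapomorphy uniting that clade.
serrated mandibles: derived state 'present' in Telensis only — an autapomorphy, so it tells us nothing about relationships among taxa.
Most parsimonious ingroup topology: (Telodon,(((Bryoana,Haliyx),Acroaria),Telensis)).
Haliyx and Bryoana form a cherry on this tree, so they are sister taxa.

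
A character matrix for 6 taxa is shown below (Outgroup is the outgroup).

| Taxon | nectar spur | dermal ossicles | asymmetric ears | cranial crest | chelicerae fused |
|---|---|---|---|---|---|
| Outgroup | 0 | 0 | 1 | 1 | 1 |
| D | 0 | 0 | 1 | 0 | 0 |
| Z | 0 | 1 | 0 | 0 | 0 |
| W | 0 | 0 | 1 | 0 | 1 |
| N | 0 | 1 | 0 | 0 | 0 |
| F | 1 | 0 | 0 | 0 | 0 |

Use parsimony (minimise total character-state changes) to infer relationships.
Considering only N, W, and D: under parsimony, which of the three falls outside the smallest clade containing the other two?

Character polarity is set by the outgroup: the derived state is whichever differs from the outgroup's state, so for asymmetric ears, cranial crest, chelicerae fused the derived state is '0', and for the remaining characters it is '1'.
nectar spur (derived state '1') is unique to F (autapomorphy; uninformative for grouping).
dermal ossicles (derived state '1') is shared by N and Z — a synapomorphy uniting that clade.
asymmetric ears (derived state '0') is shared by F, N, and Z — a synapomorphy uniting that clade.
All ingroup taxa share the derived state '0' for cranial crest; it defines the ingroup but does not resolve relationships within it.
chelicerae fused: derived state '0' in D, F, N, and Z only — synapomorphy for {D, F, N, Z}.
Most parsimonious ingroup topology: ((D,((Z,N),F)),W).
D and N share a more recent common ancestor with each other than either does with W, so W is the least closely related of the three.

W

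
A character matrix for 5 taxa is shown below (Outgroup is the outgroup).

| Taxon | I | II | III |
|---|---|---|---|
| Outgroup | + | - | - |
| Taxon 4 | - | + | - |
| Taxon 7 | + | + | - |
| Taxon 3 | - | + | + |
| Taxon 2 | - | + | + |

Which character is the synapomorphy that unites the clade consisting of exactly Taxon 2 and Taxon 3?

III

Character polarity is set by the outgroup: the derived state is whichever differs from the outgroup's state, so for I the derived state is '-', and for the remaining characters it is '+'.
I (derived state '-') is shared by Taxon 2, Taxon 3, and Taxon 4 — a synapomorphy uniting that clade.
II (derived state '+') is shared by all ingroup taxa — unites the whole ingroup.
III: derived state '+' in Taxon 2 and Taxon 3 only — synapomorphy for {Taxon 2, Taxon 3}.
Most parsimonious ingroup topology: ((Taxon 4,(Taxon 3,Taxon 2)),Taxon 7).
The clade {Taxon 2, Taxon 3} is supported by III: its derived state '+' occurs in exactly those taxa and in no other taxon (including the outgroup).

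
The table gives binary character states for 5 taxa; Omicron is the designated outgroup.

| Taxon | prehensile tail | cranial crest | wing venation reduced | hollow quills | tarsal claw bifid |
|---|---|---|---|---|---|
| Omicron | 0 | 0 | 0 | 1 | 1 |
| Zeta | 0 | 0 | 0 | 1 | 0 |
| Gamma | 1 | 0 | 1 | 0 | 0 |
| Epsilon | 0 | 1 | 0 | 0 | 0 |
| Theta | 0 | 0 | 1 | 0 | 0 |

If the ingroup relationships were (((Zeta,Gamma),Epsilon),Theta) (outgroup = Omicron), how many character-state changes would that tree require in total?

Map each character onto (((Zeta,Gamma),Epsilon),Theta) (rooted by Omicron) and count the minimum state changes it requires (Fitch parsimony):
prehensile tail: 1; cranial crest: 1; wing venation reduced: 2; hollow quills: 2; tarsal claw bifid: 1.
Total tree length = 7.

7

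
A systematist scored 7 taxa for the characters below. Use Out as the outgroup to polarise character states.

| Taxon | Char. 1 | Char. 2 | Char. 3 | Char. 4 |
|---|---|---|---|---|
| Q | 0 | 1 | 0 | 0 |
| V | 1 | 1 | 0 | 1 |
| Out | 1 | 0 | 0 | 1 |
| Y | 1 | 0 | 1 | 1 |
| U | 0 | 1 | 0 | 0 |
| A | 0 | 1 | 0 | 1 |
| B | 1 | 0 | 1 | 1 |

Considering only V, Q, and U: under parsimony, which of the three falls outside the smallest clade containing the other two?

V

Character polarity is set by the outgroup: the derived state is whichever differs from the outgroup's state, so for Char. 1, Char. 4 the derived state is '0', and for the remaining characters it is '1'.
Char. 1 (derived state '0') is shared by A, Q, and U — a synapomorphy uniting that clade.
Only A, Q, U, and V show the derived state '1' for Char. 2, supporting them as a clade.
Char. 3 (derived state '1') is shared by B and Y — a synapomorphy uniting that clade.
Char. 4: derived state '0' in Q and U only — synapomorphy for {Q, U}.
Most parsimonious ingroup topology: ((B,Y),((A,(U,Q)),V)).
Q and U share a more recent common ancestor with each other than either does with V, so V is the least closely related of the three.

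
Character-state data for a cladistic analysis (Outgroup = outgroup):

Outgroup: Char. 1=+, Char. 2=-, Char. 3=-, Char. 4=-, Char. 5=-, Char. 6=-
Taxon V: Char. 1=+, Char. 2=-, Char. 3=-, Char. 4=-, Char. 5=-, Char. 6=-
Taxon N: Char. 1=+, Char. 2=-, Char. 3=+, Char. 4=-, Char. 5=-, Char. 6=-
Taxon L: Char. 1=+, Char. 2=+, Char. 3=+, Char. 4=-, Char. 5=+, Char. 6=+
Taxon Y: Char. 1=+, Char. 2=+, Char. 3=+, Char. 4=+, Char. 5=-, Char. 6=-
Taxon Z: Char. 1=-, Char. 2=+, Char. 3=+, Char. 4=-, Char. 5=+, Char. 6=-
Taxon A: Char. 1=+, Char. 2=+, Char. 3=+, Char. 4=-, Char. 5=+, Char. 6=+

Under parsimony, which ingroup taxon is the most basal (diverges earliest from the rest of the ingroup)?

Taxon V

Character polarity is set by the outgroup: the derived state is whichever differs from the outgroup's state, so for Char. 1 the derived state is '-', and for the remaining characters it is '+'.
Char. 1 (derived state '-') is unique to Taxon Z (autapomorphy; uninformative for grouping).
Char. 2: derived state '+' in Taxon A, Taxon L, Taxon Y, and Taxon Z only — synapomorphy for {Taxon A, Taxon L, Taxon Y, Taxon Z}.
Char. 3: derived state '+' in Taxon A, Taxon L, Taxon N, Taxon Y, and Taxon Z only — synapomorphy for {Taxon A, Taxon L, Taxon N, Taxon Y, Taxon Z}.
Char. 4 (derived state '+') is unique to Taxon Y (autapomorphy; uninformative for grouping).
Char. 5: derived state '+' in Taxon A, Taxon L, and Taxon Z only — synapomorphy for {Taxon A, Taxon L, Taxon Z}.
Char. 6 (derived state '+') is shared by Taxon A and Taxon L — a synapomorphy uniting that clade.
Most parsimonious ingroup topology: (Taxon V,(Taxon N,(((Taxon L,Taxon A),Taxon Z),Taxon Y))).
Taxon V is sister to the clade containing all other ingroup taxa, so it is the earliest-diverging (most basal) ingroup lineage.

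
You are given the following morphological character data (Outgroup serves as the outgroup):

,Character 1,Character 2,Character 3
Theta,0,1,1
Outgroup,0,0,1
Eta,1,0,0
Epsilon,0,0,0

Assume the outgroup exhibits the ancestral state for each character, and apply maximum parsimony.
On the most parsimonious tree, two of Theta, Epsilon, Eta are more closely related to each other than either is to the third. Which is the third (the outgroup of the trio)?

Theta

Character polarity is set by the outgroup: the derived state is whichever differs from the outgroup's state, so for Character 3 the derived state is '0', and for the remaining characters it is '1'.
Character 1: derived state '1' in Eta only — an autapomorphy, so it tells us nothing about relationships among taxa.
Character 2: derived state '1' in Theta only — an autapomorphy, so it tells us nothing about relationships among taxa.
Only Epsilon and Eta show the derived state '0' for Character 3, supporting them as a clade.
Most parsimonious ingroup topology: ((Epsilon,Eta),Theta).
Epsilon and Eta share a more recent common ancestor with each other than either does with Theta, so Theta is the least closely related of the three.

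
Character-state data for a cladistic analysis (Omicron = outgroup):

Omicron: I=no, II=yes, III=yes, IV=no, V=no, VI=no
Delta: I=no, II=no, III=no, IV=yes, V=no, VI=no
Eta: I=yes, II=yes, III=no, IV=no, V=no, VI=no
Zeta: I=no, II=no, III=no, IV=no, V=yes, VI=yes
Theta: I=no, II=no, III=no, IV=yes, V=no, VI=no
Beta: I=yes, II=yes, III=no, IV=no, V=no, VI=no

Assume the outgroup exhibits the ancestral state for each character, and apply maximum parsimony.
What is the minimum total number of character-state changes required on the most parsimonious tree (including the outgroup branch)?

Character polarity is set by the outgroup: the derived state is whichever differs from the outgroup's state, so for II, III the derived state is 'no', and for the remaining characters it is 'yes'.
I (derived state 'yes') is shared by Beta and Eta — a synapomorphy uniting that clade.
II (derived state 'no') is shared by Delta, Theta, and Zeta — a synapomorphy uniting that clade.
III (derived state 'no') is shared by all ingroup taxa — unites the whole ingroup.
IV (derived state 'yes') is shared by Delta and Theta — a synapomorphy uniting that clade.
V (derived state 'yes') is unique to Zeta (autapomorphy; uninformative for grouping).
VI (derived state 'yes') is unique to Zeta (autapomorphy; uninformative for grouping).
Most parsimonious ingroup topology: (((Delta,Theta),Zeta),(Eta,Beta)).
Changes per character on this tree: I: 1; II: 1; III: 1; IV: 1; V: 1; VI: 1.
Total = 6.

6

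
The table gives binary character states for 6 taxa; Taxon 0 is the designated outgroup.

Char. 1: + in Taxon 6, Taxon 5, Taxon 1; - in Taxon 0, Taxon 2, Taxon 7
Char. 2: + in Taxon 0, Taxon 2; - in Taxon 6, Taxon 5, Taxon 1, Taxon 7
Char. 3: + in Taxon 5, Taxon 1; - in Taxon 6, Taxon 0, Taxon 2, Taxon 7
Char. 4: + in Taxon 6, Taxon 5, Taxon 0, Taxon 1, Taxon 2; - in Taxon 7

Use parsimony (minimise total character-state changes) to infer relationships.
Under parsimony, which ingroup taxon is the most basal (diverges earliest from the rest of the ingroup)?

Taxon 2

Character polarity is set by the outgroup: the derived state is whichever differs from the outgroup's state, so for Char. 2, Char. 4 the derived state is '-', and for the remaining characters it is '+'.
Only Taxon 1, Taxon 5, and Taxon 6 show the derived state '+' for Char. 1, supporting them as a clade.
Char. 2: derived state '-' in Taxon 1, Taxon 5, Taxon 6, and Taxon 7 only — synapomorphy for {Taxon 1, Taxon 5, Taxon 6, Taxon 7}.
Char. 3: derived state '+' in Taxon 1 and Taxon 5 only — synapomorphy for {Taxon 1, Taxon 5}.
Char. 4 (derived state '-') is unique to Taxon 7 (autapomorphy; uninformative for grouping).
Most parsimonious ingroup topology: ((((Taxon 1,Taxon 5),Taxon 6),Taxon 7),Taxon 2).
Taxon 2 is sister to the clade containing all other ingroup taxa, so it is the earliest-diverging (most basal) ingroup lineage.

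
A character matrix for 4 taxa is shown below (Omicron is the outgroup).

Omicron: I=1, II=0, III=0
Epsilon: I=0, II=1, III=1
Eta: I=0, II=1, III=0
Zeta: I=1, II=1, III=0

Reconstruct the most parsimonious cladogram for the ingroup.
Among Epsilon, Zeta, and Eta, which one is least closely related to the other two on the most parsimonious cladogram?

Zeta

Character polarity is set by the outgroup: the derived state is whichever differs from the outgroup's state, so for I the derived state is '0', and for the remaining characters it is '1'.
I: derived state '0' in Epsilon and Eta only — synapomorphy for {Epsilon, Eta}.
II (derived state '1') is shared by all ingroup taxa — unites the whole ingroup.
III (derived state '1') is unique to Epsilon (autapomorphy; uninformative for grouping).
Most parsimonious ingroup topology: ((Epsilon,Eta),Zeta).
Eta and Epsilon share a more recent common ancestor with each other than either does with Zeta, so Zeta is the least closely related of the three.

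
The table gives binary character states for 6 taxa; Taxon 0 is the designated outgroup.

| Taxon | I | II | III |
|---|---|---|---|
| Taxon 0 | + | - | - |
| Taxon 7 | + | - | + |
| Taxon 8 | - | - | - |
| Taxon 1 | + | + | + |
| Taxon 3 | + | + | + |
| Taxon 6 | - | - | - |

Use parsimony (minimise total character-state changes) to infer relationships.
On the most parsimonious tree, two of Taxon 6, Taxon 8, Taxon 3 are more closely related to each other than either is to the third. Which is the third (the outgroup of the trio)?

Character polarity is set by the outgroup: the derived state is whichever differs from the outgroup's state, so for I the derived state is '-', and for the remaining characters it is '+'.
I (derived state '-') is shared by Taxon 6 and Taxon 8 — a synapomorphy uniting that clade.
Only Taxon 1 and Taxon 3 show the derived state '+' for II, supporting them as a clade.
Only Taxon 1, Taxon 3, and Taxon 7 show the derived state '+' for III, supporting them as a clade.
Most parsimonious ingroup topology: ((Taxon 7,(Taxon 1,Taxon 3)),(Taxon 8,Taxon 6)).
Taxon 6 and Taxon 8 share a more recent common ancestor with each other than either does with Taxon 3, so Taxon 3 is the least closely related of the three.

Taxon 3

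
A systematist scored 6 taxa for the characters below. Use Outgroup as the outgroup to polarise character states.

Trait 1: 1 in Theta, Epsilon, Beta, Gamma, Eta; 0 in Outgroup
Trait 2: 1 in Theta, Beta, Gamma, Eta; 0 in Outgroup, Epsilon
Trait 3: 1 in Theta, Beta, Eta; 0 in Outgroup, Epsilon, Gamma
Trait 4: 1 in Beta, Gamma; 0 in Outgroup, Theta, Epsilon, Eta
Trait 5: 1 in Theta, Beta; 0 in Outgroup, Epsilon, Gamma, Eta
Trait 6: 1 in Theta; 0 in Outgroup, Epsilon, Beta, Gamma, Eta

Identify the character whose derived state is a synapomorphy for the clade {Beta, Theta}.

Trait 5

The outgroup has state '0' for every character, so '1' is the derived state throughout.
Trait 1 (derived state '1') is shared by all ingroup taxa — unites the whole ingroup.
Only Beta, Eta, Gamma, and Theta show the derived state '1' for Trait 2, supporting them as a clade.
Trait 3: derived state '1' in Beta, Eta, and Theta only — synapomorphy for {Beta, Eta, Theta}.
Trait 4 (state '1') occurs in Beta and Gamma but conflicts with the nesting implied by the other characters — most parsimoniously interpreted as homoplasy.
Only Beta and Theta show the derived state '1' for Trait 5, supporting them as a clade.
Trait 6 (derived state '1') is unique to Theta (autapomorphy; uninformative for grouping).
Most parsimonious ingroup topology: ((((Beta,Theta),Eta),Gamma),Epsilon).
The clade {Beta, Theta} is supported by Trait 5: its derived state '1' occurs in exactly those taxa and in no other taxon (including the outgroup).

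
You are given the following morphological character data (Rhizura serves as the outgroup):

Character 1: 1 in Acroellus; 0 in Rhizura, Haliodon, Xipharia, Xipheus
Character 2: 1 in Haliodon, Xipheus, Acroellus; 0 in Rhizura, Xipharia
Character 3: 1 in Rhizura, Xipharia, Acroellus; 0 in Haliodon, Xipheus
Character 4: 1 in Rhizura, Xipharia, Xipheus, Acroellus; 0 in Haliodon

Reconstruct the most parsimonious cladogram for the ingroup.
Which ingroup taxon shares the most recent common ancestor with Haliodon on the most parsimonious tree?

Character polarity is set by the outgroup: the derived state is whichever differs from the outgroup's state, so for Character 3, Character 4 the derived state is '0', and for the remaining characters it is '1'.
Character 1 (derived state '1') is unique to Acroellus (autapomorphy; uninformative for grouping).
Character 2 (derived state '1') is shared by Acroellus, Haliodon, and Xipheus — a synapomorphy uniting that clade.
Character 3 (derived state '0') is shared by Haliodon and Xipheus — a synapomorphy uniting that clade.
Character 4 (derived state '0') is unique to Haliodon (autapomorphy; uninformative for grouping).
Most parsimonious ingroup topology: (((Haliodon,Xipheus),Acroellus),Xipharia).
Haliodon and Xipheus form a cherry on this tree, so they are sister taxa.

Xipheus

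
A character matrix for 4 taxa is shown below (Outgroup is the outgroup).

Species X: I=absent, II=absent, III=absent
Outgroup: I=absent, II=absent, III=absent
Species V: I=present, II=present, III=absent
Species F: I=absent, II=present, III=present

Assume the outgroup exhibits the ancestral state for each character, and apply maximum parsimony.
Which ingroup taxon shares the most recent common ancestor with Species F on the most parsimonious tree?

Species V

The outgroup has state 'absent' for every character, so 'present' is the derived state throughout.
I (derived state 'present') is unique to Species V (autapomorphy; uninformative for grouping).
Only Species F and Species V show the derived state 'present' for II, supporting them as a clade.
III (derived state 'present') is unique to Species F (autapomorphy; uninformative for grouping).
Most parsimonious ingroup topology: (Species X,(Species V,Species F)).
Species F and Species V form a cherry on this tree, so they are sister taxa.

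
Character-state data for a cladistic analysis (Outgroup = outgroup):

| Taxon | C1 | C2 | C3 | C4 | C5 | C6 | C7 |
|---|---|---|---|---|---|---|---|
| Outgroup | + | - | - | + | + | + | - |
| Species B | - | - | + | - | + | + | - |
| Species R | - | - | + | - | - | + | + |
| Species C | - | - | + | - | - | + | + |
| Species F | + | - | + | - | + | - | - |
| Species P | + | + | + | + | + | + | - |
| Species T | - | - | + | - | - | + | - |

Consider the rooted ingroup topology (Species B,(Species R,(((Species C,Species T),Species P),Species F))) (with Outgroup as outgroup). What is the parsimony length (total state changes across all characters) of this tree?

12

Map each character onto (Species B,(Species R,(((Species C,Species T),Species P),Species F))) (rooted by Outgroup) and count the minimum state changes it requires (Fitch parsimony):
C1: 3; C2: 1; C3: 1; C4: 2; C5: 2; C6: 1; C7: 2.
Total tree length = 12.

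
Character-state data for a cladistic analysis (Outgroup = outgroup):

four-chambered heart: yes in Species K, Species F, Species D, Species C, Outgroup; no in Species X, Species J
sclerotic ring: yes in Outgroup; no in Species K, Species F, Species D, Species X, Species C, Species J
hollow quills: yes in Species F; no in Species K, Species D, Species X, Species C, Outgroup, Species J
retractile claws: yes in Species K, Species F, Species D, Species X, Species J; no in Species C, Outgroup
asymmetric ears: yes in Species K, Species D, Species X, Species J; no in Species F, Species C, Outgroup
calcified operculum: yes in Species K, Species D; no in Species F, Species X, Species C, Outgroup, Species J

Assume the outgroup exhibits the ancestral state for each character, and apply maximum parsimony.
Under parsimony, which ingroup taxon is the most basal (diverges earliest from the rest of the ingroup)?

Species C

Character polarity is set by the outgroup: the derived state is whichever differs from the outgroup's state, so for four-chambered heart, sclerotic ring the derived state is 'no', and for the remaining characters it is 'yes'.
four-chambered heart (derived state 'no') is shared by Species J and Species X — a synapomorphy uniting that clade.
sclerotic ring (derived state 'no') is shared by all ingroup taxa — unites the whole ingroup.
hollow quills (derived state 'yes') is unique to Species F (autapomorphy; uninformative for grouping).
Only Species D, Species F, Species J, Species K, and Species X show the derived state 'yes' for retractile claws, supporting them as a clade.
Only Species D, Species J, Species K, and Species X show the derived state 'yes' for asymmetric ears, supporting them as a clade.
calcified operculum: derived state 'yes' in Species D and Species K only — synapomorphy for {Species D, Species K}.
Most parsimonious ingroup topology: ((Species F,((Species X,Species J),(Species K,Species D))),Species C).
Species C is sister to the clade containing all other ingroup taxa, so it is the earliest-diverging (most basal) ingroup lineage.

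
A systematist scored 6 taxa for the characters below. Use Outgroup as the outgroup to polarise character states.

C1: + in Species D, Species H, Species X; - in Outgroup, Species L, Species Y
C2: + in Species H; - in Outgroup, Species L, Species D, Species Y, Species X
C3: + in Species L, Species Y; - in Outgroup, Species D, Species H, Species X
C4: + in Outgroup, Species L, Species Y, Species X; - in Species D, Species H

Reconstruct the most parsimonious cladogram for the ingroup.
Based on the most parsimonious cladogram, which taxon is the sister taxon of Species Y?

Character polarity is set by the outgroup: the derived state is whichever differs from the outgroup's state, so for C4 the derived state is '-', and for the remaining characters it is '+'.
Only Species D, Species H, and Species X show the derived state '+' for C1, supporting them as a clade.
C2: derived state '+' in Species H only — an autapomorphy, so it tells us nothing about relationships among taxa.
C3: derived state '+' in Species L and Species Y only — synapomorphy for {Species L, Species Y}.
C4: derived state '-' in Species D and Species H only — synapomorphy for {Species D, Species H}.
Most parsimonious ingroup topology: ((Species L,Species Y),((Species D,Species H),Species X)).
Species Y and Species L form a cherry on this tree, so they are sister taxa.

Species L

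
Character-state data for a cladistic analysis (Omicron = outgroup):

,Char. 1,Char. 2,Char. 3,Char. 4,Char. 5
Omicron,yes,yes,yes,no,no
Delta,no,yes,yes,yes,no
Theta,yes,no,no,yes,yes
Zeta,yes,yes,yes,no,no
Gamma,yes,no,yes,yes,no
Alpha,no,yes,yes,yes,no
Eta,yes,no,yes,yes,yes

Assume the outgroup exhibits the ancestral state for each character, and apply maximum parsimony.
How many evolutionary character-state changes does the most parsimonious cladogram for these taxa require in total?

Character polarity is set by the outgroup: the derived state is whichever differs from the outgroup's state, so for Char. 1, Char. 2, Char. 3 the derived state is 'no', and for the remaining characters it is 'yes'.
Char. 1: derived state 'no' in Alpha and Delta only — synapomorphy for {Alpha, Delta}.
Only Eta, Gamma, and Theta show the derived state 'no' for Char. 2, supporting them as a clade.
Char. 3 (derived state 'no') is unique to Theta (autapomorphy; uninformative for grouping).
Only Alpha, Delta, Eta, Gamma, and Theta show the derived state 'yes' for Char. 4, supporting them as a clade.
Only Eta and Theta show the derived state 'yes' for Char. 5, supporting them as a clade.
Most parsimonious ingroup topology: (((Delta,Alpha),((Theta,Eta),Gamma)),Zeta).
Changes per character on this tree: Char. 1: 1; Char. 2: 1; Char. 3: 1; Char. 4: 1; Char. 5: 1.
Total = 5.

5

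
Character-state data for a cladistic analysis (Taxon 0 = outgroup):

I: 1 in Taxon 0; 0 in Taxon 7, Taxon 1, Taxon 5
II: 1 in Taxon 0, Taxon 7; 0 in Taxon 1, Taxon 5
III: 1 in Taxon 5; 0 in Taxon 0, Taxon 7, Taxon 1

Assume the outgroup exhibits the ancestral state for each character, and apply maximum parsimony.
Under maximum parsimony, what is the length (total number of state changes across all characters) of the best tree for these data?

3

Character polarity is set by the outgroup: the derived state is whichever differs from the outgroup's state, so for I, II the derived state is '0', and for the remaining characters it is '1'.
All ingroup taxa share the derived state '0' for I; it defines the ingroup but does not resolve relationships within it.
Only Taxon 1 and Taxon 5 show the derived state '0' for II, supporting them as a clade.
III: derived state '1' in Taxon 5 only — an autapomorphy, so it tells us nothing about relationships among taxa.
Most parsimonious ingroup topology: (Taxon 7,(Taxon 1,Taxon 5)).
Changes per character on this tree: I: 1; II: 1; III: 1.
Total = 3.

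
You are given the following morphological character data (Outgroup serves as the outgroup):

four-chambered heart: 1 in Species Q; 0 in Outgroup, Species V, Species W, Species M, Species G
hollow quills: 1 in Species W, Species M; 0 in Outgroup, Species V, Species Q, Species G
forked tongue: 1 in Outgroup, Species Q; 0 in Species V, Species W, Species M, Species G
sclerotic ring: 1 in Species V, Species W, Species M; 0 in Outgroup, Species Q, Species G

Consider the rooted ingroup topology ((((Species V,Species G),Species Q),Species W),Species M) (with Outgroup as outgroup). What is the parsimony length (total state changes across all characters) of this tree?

Map each character onto ((((Species V,Species G),Species Q),Species W),Species M) (rooted by Outgroup) and count the minimum state changes it requires (Fitch parsimony):
four-chambered heart: 1; hollow quills: 2; forked tongue: 2; sclerotic ring: 3.
Total tree length = 8.

8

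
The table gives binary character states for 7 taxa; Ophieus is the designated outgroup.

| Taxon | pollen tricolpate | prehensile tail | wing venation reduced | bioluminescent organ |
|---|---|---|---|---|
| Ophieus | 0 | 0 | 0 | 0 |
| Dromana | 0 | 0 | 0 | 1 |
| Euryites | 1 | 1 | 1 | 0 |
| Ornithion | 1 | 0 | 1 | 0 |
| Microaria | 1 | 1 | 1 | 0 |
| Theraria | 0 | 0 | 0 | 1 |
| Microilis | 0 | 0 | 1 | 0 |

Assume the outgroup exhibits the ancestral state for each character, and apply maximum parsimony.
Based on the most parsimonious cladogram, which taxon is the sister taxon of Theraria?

Dromana

The outgroup has state '0' for every character, so '1' is the derived state throughout.
pollen tricolpate: derived state '1' in Euryites, Microaria, and Ornithion only — synapomorphy for {Euryites, Microaria, Ornithion}.
Only Euryites and Microaria show the derived state '1' for prehensile tail, supporting them as a clade.
wing venation reduced (derived state '1') is shared by Euryites, Microaria, Microilis, and Ornithion — a synapomorphy uniting that clade.
bioluminescent organ (derived state '1') is shared by Dromana and Theraria — a synapomorphy uniting that clade.
Most parsimonious ingroup topology: ((Dromana,Theraria),(((Euryites,Microaria),Ornithion),Microilis)).
Theraria and Dromana form a cherry on this tree, so they are sister taxa.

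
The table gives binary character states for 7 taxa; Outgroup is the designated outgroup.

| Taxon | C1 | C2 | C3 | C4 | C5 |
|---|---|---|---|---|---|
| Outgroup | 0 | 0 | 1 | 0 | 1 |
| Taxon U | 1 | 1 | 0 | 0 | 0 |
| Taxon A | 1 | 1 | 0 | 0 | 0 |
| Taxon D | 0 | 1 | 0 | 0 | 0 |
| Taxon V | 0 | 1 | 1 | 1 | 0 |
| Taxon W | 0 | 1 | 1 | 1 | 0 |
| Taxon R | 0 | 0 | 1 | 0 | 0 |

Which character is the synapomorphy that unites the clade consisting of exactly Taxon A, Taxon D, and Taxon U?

C3

Character polarity is set by the outgroup: the derived state is whichever differs from the outgroup's state, so for C3, C5 the derived state is '0', and for the remaining characters it is '1'.
C1 (derived state '1') is shared by Taxon A and Taxon U — a synapomorphy uniting that clade.
Only Taxon A, Taxon D, Taxon U, Taxon V, and Taxon W show the derived state '1' for C2, supporting them as a clade.
Only Taxon A, Taxon D, and Taxon U show the derived state '0' for C3, supporting them as a clade.
C4 (derived state '1') is shared by Taxon V and Taxon W — a synapomorphy uniting that clade.
C5 (derived state '0') is shared by all ingroup taxa — unites the whole ingroup.
Most parsimonious ingroup topology: ((((Taxon U,Taxon A),Taxon D),(Taxon V,Taxon W)),Taxon R).
The clade {Taxon A, Taxon D, Taxon U} is supported by C3: its derived state '0' occurs in exactly those taxa and in no other taxon (including the outgroup).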